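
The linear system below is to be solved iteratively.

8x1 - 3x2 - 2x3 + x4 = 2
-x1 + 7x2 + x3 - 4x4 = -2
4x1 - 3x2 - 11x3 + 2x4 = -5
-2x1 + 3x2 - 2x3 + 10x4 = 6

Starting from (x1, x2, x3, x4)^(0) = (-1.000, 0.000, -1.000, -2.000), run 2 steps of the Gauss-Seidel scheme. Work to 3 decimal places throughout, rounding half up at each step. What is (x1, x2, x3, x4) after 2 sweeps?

Iteration 1:
  x1 = (2 - (-3)·0.000 - (-2)·-1.000 - (1)·-2.000) / (8) = 0.250
  x2 = (-2 - (-1)·0.250 - (1)·-1.000 - (-4)·-2.000) / (7) = -1.250
  x3 = (-5 - (4)·0.250 - (-3)·-1.250 - (2)·-2.000) / (-11) = 0.523
  x4 = (6 - (-2)·0.250 - (3)·-1.250 - (-2)·0.523) / (10) = 1.130
Iteration 2:
  x1 = (2 - (-3)·-1.250 - (-2)·0.523 - (1)·1.130) / (8) = -0.229
  x2 = (-2 - (-1)·-0.229 - (1)·0.523 - (-4)·1.130) / (7) = 0.253
  x3 = (-5 - (4)·-0.229 - (-3)·0.253 - (2)·1.130) / (-11) = 0.508
  x4 = (6 - (-2)·-0.229 - (3)·0.253 - (-2)·0.508) / (10) = 0.580

(-0.229, 0.253, 0.508, 0.580)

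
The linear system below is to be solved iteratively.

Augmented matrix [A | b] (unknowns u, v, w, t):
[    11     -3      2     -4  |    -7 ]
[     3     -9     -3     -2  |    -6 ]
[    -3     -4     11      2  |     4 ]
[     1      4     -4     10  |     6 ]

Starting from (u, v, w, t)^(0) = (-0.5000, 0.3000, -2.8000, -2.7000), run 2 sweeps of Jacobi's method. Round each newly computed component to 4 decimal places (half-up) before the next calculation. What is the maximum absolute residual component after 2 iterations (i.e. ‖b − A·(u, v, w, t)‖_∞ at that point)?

7.2937

Iteration 1:
  u = (-7 - (-3)·0.3000 - (2)·-2.8000 - (-4)·-2.7000) / (11) = -1.0273
  v = (-6 - (3)·-0.5000 - (-3)·-2.8000 - (-2)·-2.7000) / (-9) = 2.0333
  w = (4 - (-3)·-0.5000 - (-4)·0.3000 - (2)·-2.7000) / (11) = 0.8273
  t = (6 - (1)·-0.5000 - (4)·0.3000 - (-4)·-2.8000) / (10) = -0.5900
Iteration 2:
  u = (-7 - (-3)·2.0333 - (2)·0.8273 - (-4)·-0.5900) / (11) = -0.4468
  v = (-6 - (3)·-1.0273 - (-3)·0.8273 - (-2)·-0.5900) / (-9) = 0.1796
  w = (4 - (-3)·-1.0273 - (-4)·2.0333 - (2)·-0.5900) / (11) = 0.9301
  t = (6 - (1)·-1.0273 - (4)·2.0333 - (-4)·0.8273) / (10) = 0.2203
Residual b − A·x = (-2.5254, 0.1877, -7.2937, 7.2458); ∞-norm = 7.2937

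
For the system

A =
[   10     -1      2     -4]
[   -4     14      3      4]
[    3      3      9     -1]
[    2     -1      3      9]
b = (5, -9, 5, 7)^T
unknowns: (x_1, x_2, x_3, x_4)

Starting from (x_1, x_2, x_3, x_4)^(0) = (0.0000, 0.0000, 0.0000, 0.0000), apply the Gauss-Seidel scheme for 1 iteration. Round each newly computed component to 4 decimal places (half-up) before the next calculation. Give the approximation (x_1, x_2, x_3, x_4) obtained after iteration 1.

(0.5000, -0.5000, 0.5556, 0.4259)

Iteration 1:
  x_1 = (5 - (-1)·0.0000 - (2)·0.0000 - (-4)·0.0000) / (10) = 0.5000
  x_2 = (-9 - (-4)·0.5000 - (3)·0.0000 - (4)·0.0000) / (14) = -0.5000
  x_3 = (5 - (3)·0.5000 - (3)·-0.5000 - (-1)·0.0000) / (9) = 0.5556
  x_4 = (7 - (2)·0.5000 - (-1)·-0.5000 - (3)·0.5556) / (9) = 0.4259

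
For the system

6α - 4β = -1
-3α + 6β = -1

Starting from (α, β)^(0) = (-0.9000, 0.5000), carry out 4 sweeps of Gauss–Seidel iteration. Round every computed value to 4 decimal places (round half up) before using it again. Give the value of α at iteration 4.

Iteration 1:
  α = (-1 - (-4)·0.5000) / (6) = 0.1667
  β = (-1 - (-3)·0.1667) / (6) = -0.0833
Iteration 2:
  α = (-1 - (-4)·-0.0833) / (6) = -0.2222
  β = (-1 - (-3)·-0.2222) / (6) = -0.2778
Iteration 3:
  α = (-1 - (-4)·-0.2778) / (6) = -0.3519
  β = (-1 - (-3)·-0.3519) / (6) = -0.3426
Iteration 4:
  α = (-1 - (-4)·-0.3426) / (6) = -0.3951
  β = (-1 - (-3)·-0.3951) / (6) = -0.3642

-0.3951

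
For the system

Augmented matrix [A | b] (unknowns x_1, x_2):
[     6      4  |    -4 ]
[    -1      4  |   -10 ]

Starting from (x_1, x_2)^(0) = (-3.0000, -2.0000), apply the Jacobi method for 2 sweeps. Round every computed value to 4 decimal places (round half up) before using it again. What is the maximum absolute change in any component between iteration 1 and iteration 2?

Iteration 1:
  x_1 = (-4 - (4)·-2.0000) / (6) = 0.6667
  x_2 = (-10 - (-1)·-3.0000) / (4) = -3.2500
Iteration 2:
  x_1 = (-4 - (4)·-3.2500) / (6) = 1.5000
  x_2 = (-10 - (-1)·0.6667) / (4) = -2.3333
Change: (0.8333, 0.9167) → max |·| = 0.9167

0.9167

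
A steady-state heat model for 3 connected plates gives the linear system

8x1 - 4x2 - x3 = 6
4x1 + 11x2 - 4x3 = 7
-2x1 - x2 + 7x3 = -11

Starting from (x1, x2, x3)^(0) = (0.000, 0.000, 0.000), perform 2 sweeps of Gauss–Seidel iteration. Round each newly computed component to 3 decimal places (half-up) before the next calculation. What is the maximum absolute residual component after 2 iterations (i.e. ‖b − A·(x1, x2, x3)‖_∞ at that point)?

1.993

Iteration 1:
  x1 = (6 - (-4)·0.000 - (-1)·0.000) / (8) = 0.750
  x2 = (7 - (4)·0.750 - (-4)·0.000) / (11) = 0.364
  x3 = (-11 - (-2)·0.750 - (-1)·0.364) / (7) = -1.305
Iteration 2:
  x1 = (6 - (-4)·0.364 - (-1)·-1.305) / (8) = 0.769
  x2 = (7 - (4)·0.769 - (-4)·-1.305) / (11) = -0.118
  x3 = (-11 - (-2)·0.769 - (-1)·-0.118) / (7) = -1.369
Residual b − A·x = (-1.993, -0.254, 0.003); ∞-norm = 1.993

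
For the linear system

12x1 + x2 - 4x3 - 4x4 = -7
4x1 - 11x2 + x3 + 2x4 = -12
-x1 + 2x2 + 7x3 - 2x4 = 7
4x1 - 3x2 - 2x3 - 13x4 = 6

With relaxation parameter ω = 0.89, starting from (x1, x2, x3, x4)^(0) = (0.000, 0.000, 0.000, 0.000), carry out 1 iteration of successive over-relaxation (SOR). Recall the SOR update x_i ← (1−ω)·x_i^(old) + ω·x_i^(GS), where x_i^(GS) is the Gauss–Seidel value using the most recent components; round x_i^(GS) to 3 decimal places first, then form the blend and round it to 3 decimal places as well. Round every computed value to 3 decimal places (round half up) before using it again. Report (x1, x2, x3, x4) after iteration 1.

(-0.519, 0.803, 0.619, -0.803)

Iteration 1:
  x1: GS value = (-7 - (1)·0.000 - (-4)·0.000 - (-4)·0.000) / (12) = -0.583;  x1 ← (1−ω)·0.000 + ω·-0.583 = -0.519
  x2: GS value = (-12 - (4)·-0.519 - (1)·0.000 - (2)·0.000) / (-11) = 0.902;  x2 ← (1−ω)·0.000 + ω·0.902 = 0.803
  x3: GS value = (7 - (-1)·-0.519 - (2)·0.803 - (-2)·0.000) / (7) = 0.696;  x3 ← (1−ω)·0.000 + ω·0.696 = 0.619
  x4: GS value = (6 - (4)·-0.519 - (-3)·0.803 - (-2)·0.619) / (-13) = -0.902;  x4 ← (1−ω)·0.000 + ω·-0.902 = -0.803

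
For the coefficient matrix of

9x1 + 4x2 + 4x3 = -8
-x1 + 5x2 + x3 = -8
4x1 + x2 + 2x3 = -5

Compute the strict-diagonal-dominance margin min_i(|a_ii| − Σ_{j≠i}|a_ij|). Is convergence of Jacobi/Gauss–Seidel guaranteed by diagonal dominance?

-3

row 1: |9| − (4+4) = 1
row 2: |5| − (1+1) = 3
row 3: |2| − (4+1) = -3
minimum over rows = -3 → not strictly diagonally dominant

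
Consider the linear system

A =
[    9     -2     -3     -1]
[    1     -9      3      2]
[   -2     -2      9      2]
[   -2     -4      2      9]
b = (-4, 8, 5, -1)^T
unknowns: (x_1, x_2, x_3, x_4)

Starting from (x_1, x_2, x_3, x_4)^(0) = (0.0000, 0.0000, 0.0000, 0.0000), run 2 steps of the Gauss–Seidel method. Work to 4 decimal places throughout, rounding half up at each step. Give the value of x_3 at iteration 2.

0.3348

Iteration 1:
  x_1 = (-4 - (-2)·0.0000 - (-3)·0.0000 - (-1)·0.0000) / (9) = -0.4444
  x_2 = (8 - (1)·-0.4444 - (3)·0.0000 - (2)·0.0000) / (-9) = -0.9383
  x_3 = (5 - (-2)·-0.4444 - (-2)·-0.9383 - (2)·0.0000) / (9) = 0.2483
  x_4 = (-1 - (-2)·-0.4444 - (-4)·-0.9383 - (2)·0.2483) / (9) = -0.6821
Iteration 2:
  x_1 = (-4 - (-2)·-0.9383 - (-3)·0.2483 - (-1)·-0.6821) / (9) = -0.6460
  x_2 = (8 - (1)·-0.6460 - (3)·0.2483 - (2)·-0.6821) / (-9) = -1.0295
  x_3 = (5 - (-2)·-0.6460 - (-2)·-1.0295 - (2)·-0.6821) / (9) = 0.3348
  x_4 = (-1 - (-2)·-0.6460 - (-4)·-1.0295 - (2)·0.3348) / (9) = -0.7866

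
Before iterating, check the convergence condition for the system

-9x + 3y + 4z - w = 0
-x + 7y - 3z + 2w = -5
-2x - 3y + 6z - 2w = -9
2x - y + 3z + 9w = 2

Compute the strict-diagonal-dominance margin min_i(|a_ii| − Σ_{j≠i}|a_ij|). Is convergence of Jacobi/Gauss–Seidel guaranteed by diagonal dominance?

-1

row 1: |-9| − (3+4+1) = 1
row 2: |7| − (1+3+2) = 1
row 3: |6| − (2+3+2) = -1
row 4: |9| − (2+1+3) = 3
minimum over rows = -1 → not strictly diagonally dominant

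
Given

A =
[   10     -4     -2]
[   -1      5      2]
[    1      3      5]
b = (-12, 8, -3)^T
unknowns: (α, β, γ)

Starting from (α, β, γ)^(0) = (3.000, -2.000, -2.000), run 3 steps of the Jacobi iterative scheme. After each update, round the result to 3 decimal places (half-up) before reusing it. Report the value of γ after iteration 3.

-1.272

Iteration 1:
  α = (-12 - (-4)·-2.000 - (-2)·-2.000) / (10) = -2.400
  β = (8 - (-1)·3.000 - (2)·-2.000) / (5) = 3.000
  γ = (-3 - (1)·3.000 - (3)·-2.000) / (5) = 0.000
Iteration 2:
  α = (-12 - (-4)·3.000 - (-2)·0.000) / (10) = 0.000
  β = (8 - (-1)·-2.400 - (2)·0.000) / (5) = 1.120
  γ = (-3 - (1)·-2.400 - (3)·3.000) / (5) = -1.920
Iteration 3:
  α = (-12 - (-4)·1.120 - (-2)·-1.920) / (10) = -1.136
  β = (8 - (-1)·0.000 - (2)·-1.920) / (5) = 2.368
  γ = (-3 - (1)·0.000 - (3)·1.120) / (5) = -1.272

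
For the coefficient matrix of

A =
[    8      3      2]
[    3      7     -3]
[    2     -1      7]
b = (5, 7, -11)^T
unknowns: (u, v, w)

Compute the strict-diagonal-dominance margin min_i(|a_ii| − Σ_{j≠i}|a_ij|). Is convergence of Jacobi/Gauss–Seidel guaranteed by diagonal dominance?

1

row 1: |8| − (3+2) = 3
row 2: |7| − (3+3) = 1
row 3: |7| − (2+1) = 4
minimum over rows = 1 → strictly diagonally dominant (convergence guaranteed)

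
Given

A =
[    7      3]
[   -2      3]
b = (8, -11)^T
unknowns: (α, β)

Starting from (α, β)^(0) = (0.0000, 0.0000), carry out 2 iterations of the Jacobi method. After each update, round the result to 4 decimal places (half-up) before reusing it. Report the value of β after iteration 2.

-2.9047

Iteration 1:
  α = (8 - (3)·0.0000) / (7) = 1.1429
  β = (-11 - (-2)·0.0000) / (3) = -3.6667
Iteration 2:
  α = (8 - (3)·-3.6667) / (7) = 2.7143
  β = (-11 - (-2)·1.1429) / (3) = -2.9047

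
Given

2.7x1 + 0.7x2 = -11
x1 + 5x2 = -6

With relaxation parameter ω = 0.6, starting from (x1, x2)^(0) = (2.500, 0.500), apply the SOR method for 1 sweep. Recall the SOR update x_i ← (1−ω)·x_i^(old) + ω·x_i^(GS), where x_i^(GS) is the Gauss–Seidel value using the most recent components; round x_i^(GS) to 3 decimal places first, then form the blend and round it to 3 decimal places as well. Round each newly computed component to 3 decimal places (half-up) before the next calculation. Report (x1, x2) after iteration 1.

Iteration 1:
  x1: GS value = (-11 - (0.7)·0.500) / (2.7) = -4.204;  x1 ← (1−ω)·2.500 + ω·-4.204 = -1.522
  x2: GS value = (-6 - (1)·-1.522) / (5) = -0.896;  x2 ← (1−ω)·0.500 + ω·-0.896 = -0.338

(-1.522, -0.338)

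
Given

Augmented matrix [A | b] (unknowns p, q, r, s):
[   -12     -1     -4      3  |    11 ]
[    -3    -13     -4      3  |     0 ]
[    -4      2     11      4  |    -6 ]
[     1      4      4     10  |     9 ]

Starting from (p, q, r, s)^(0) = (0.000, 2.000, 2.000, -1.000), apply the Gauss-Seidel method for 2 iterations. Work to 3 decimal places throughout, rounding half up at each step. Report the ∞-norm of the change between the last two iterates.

1.793

Iteration 1:
  p = (11 - (-1)·2.000 - (-4)·2.000 - (3)·-1.000) / (-12) = -2.000
  q = (0 - (-3)·-2.000 - (-4)·2.000 - (3)·-1.000) / (-13) = -0.385
  r = (-6 - (-4)·-2.000 - (2)·-0.385 - (4)·-1.000) / (11) = -0.839
  s = (9 - (1)·-2.000 - (4)·-0.385 - (4)·-0.839) / (10) = 1.590
Iteration 2:
  p = (11 - (-1)·-0.385 - (-4)·-0.839 - (3)·1.590) / (-12) = -0.207
  q = (0 - (-3)·-0.207 - (-4)·-0.839 - (3)·1.590) / (-13) = 0.673
  r = (-6 - (-4)·-0.207 - (2)·0.673 - (4)·1.590) / (11) = -1.321
  s = (9 - (1)·-0.207 - (4)·0.673 - (4)·-1.321) / (10) = 1.180
Change: (1.793, 1.058, -0.482, -0.410) → max |·| = 1.793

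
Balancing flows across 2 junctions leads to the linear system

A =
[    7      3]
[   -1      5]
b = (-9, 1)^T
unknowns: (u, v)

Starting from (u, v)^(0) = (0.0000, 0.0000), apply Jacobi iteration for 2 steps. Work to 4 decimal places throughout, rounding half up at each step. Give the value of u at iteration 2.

Iteration 1:
  u = (-9 - (3)·0.0000) / (7) = -1.2857
  v = (1 - (-1)·0.0000) / (5) = 0.2000
Iteration 2:
  u = (-9 - (3)·0.2000) / (7) = -1.3714
  v = (1 - (-1)·-1.2857) / (5) = -0.0571

-1.3714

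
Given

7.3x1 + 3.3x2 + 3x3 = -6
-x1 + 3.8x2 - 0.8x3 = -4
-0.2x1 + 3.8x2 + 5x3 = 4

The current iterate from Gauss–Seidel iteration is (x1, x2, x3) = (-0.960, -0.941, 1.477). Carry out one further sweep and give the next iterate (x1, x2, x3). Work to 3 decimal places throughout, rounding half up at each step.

One sweep:
  x1 = (-6 - (3.3)·-0.941 - (3)·1.477) / (7.3) = -1.004
  x2 = (-4 - (-1)·-1.004 - (-0.8)·1.477) / (3.8) = -1.006
  x3 = (4 - (-0.2)·-1.004 - (3.8)·-1.006) / (5) = 1.524

(-1.004, -1.006, 1.524)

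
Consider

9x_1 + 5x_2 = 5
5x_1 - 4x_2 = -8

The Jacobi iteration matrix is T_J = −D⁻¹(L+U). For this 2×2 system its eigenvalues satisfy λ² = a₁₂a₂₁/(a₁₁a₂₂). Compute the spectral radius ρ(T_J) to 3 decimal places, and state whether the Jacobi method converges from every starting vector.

a₁₂a₂₁/(a₁₁a₂₂) = (5)·(5) / ((9)·(-4)) = -0.694444
ρ = √|-0.694444| = √0.694444 = 0.833
ρ < 1, so Jacobi converges

0.833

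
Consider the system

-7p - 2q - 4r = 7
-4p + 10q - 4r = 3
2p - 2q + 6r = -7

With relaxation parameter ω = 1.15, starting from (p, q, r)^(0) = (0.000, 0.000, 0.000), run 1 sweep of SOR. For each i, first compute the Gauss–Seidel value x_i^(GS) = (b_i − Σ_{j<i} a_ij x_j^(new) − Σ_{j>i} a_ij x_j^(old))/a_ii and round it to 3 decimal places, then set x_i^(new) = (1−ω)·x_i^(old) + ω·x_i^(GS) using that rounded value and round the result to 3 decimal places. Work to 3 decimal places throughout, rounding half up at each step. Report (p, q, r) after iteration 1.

Iteration 1:
  p: GS value = (7 - (-2)·0.000 - (-4)·0.000) / (-7) = -1.000;  p ← (1−ω)·0.000 + ω·-1.000 = -1.150
  q: GS value = (3 - (-4)·-1.150 - (-4)·0.000) / (10) = -0.160;  q ← (1−ω)·0.000 + ω·-0.160 = -0.184
  r: GS value = (-7 - (2)·-1.150 - (-2)·-0.184) / (6) = -0.845;  r ← (1−ω)·0.000 + ω·-0.845 = -0.972

(-1.150, -0.184, -0.972)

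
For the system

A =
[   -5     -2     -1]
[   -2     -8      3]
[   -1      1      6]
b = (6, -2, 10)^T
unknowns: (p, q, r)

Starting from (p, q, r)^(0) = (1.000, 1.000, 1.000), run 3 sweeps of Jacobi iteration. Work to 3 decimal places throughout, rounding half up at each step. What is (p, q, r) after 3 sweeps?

(-1.991, 1.160, 1.165)

Iteration 1:
  p = (6 - (-2)·1.000 - (-1)·1.000) / (-5) = -1.800
  q = (-2 - (-2)·1.000 - (3)·1.000) / (-8) = 0.375
  r = (10 - (-1)·1.000 - (1)·1.000) / (6) = 1.667
Iteration 2:
  p = (6 - (-2)·0.375 - (-1)·1.667) / (-5) = -1.683
  q = (-2 - (-2)·-1.800 - (3)·1.667) / (-8) = 1.325
  r = (10 - (-1)·-1.800 - (1)·0.375) / (6) = 1.304
Iteration 3:
  p = (6 - (-2)·1.325 - (-1)·1.304) / (-5) = -1.991
  q = (-2 - (-2)·-1.683 - (3)·1.304) / (-8) = 1.160
  r = (10 - (-1)·-1.683 - (1)·1.325) / (6) = 1.165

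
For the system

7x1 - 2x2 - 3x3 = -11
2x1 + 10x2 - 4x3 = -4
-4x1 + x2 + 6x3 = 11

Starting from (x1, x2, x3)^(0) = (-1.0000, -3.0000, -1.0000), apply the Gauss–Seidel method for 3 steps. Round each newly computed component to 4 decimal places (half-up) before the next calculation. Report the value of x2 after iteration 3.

0.1536

Iteration 1:
  x1 = (-11 - (-2)·-3.0000 - (-3)·-1.0000) / (7) = -2.8571
  x2 = (-4 - (2)·-2.8571 - (-4)·-1.0000) / (10) = -0.2286
  x3 = (11 - (-4)·-2.8571 - (1)·-0.2286) / (6) = -0.0333
Iteration 2:
  x1 = (-11 - (-2)·-0.2286 - (-3)·-0.0333) / (7) = -1.6510
  x2 = (-4 - (2)·-1.6510 - (-4)·-0.0333) / (10) = -0.0831
  x3 = (11 - (-4)·-1.6510 - (1)·-0.0831) / (6) = 0.7465
Iteration 3:
  x1 = (-11 - (-2)·-0.0831 - (-3)·0.7465) / (7) = -1.2752
  x2 = (-4 - (2)·-1.2752 - (-4)·0.7465) / (10) = 0.1536
  x3 = (11 - (-4)·-1.2752 - (1)·0.1536) / (6) = 0.9576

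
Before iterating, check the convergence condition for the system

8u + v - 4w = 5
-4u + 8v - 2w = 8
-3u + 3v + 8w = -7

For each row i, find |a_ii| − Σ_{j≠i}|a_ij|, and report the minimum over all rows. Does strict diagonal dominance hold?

row 1: |8| − (1+4) = 3
row 2: |8| − (4+2) = 2
row 3: |8| − (3+3) = 2
minimum over rows = 2 → strictly diagonally dominant (convergence guaranteed)

2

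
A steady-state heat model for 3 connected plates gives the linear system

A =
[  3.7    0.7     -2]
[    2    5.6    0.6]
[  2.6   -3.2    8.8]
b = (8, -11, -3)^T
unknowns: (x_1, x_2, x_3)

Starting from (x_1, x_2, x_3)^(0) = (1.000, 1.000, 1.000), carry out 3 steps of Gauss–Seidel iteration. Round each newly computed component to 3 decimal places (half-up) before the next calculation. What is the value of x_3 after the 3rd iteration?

-1.720

Iteration 1:
  x_1 = (8 - (0.7)·1.000 - (-2)·1.000) / (3.7) = 2.514
  x_2 = (-11 - (2)·2.514 - (0.6)·1.000) / (5.6) = -2.969
  x_3 = (-3 - (2.6)·2.514 - (-3.2)·-2.969) / (8.8) = -2.163
Iteration 2:
  x_1 = (8 - (0.7)·-2.969 - (-2)·-2.163) / (3.7) = 1.555
  x_2 = (-11 - (2)·1.555 - (0.6)·-2.163) / (5.6) = -2.288
  x_3 = (-3 - (2.6)·1.555 - (-3.2)·-2.288) / (8.8) = -1.632
Iteration 3:
  x_1 = (8 - (0.7)·-2.288 - (-2)·-1.632) / (3.7) = 1.713
  x_2 = (-11 - (2)·1.713 - (0.6)·-1.632) / (5.6) = -2.401
  x_3 = (-3 - (2.6)·1.713 - (-3.2)·-2.401) / (8.8) = -1.720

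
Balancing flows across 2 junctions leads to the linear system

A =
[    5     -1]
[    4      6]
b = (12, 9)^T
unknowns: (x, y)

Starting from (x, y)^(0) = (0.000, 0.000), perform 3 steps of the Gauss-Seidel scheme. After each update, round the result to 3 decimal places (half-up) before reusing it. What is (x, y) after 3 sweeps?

(2.383, -0.089)

Iteration 1:
  x = (12 - (-1)·0.000) / (5) = 2.400
  y = (9 - (4)·2.400) / (6) = -0.100
Iteration 2:
  x = (12 - (-1)·-0.100) / (5) = 2.380
  y = (9 - (4)·2.380) / (6) = -0.087
Iteration 3:
  x = (12 - (-1)·-0.087) / (5) = 2.383
  y = (9 - (4)·2.383) / (6) = -0.089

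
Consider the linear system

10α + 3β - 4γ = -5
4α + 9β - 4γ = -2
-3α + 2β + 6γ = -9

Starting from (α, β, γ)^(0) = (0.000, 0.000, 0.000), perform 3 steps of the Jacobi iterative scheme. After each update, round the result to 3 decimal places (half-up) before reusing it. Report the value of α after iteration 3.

-0.970

Iteration 1:
  α = (-5 - (3)·0.000 - (-4)·0.000) / (10) = -0.500
  β = (-2 - (4)·0.000 - (-4)·0.000) / (9) = -0.222
  γ = (-9 - (-3)·0.000 - (2)·0.000) / (6) = -1.500
Iteration 2:
  α = (-5 - (3)·-0.222 - (-4)·-1.500) / (10) = -1.033
  β = (-2 - (4)·-0.500 - (-4)·-1.500) / (9) = -0.667
  γ = (-9 - (-3)·-0.500 - (2)·-0.222) / (6) = -1.676
Iteration 3:
  α = (-5 - (3)·-0.667 - (-4)·-1.676) / (10) = -0.970
  β = (-2 - (4)·-1.033 - (-4)·-1.676) / (9) = -0.508
  γ = (-9 - (-3)·-1.033 - (2)·-0.667) / (6) = -1.794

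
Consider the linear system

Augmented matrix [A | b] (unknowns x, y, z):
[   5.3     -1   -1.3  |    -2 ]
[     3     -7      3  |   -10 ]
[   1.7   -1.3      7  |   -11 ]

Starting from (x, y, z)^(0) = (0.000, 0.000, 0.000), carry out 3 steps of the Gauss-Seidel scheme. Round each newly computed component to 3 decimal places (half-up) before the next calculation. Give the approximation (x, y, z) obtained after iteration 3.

Iteration 1:
  x = (-2 - (-1)·0.000 - (-1.3)·0.000) / (5.3) = -0.377
  y = (-10 - (3)·-0.377 - (3)·0.000) / (-7) = 1.267
  z = (-11 - (1.7)·-0.377 - (-1.3)·1.267) / (7) = -1.245
Iteration 2:
  x = (-2 - (-1)·1.267 - (-1.3)·-1.245) / (5.3) = -0.444
  y = (-10 - (3)·-0.444 - (3)·-1.245) / (-7) = 0.705
  z = (-11 - (1.7)·-0.444 - (-1.3)·0.705) / (7) = -1.333
Iteration 3:
  x = (-2 - (-1)·0.705 - (-1.3)·-1.333) / (5.3) = -0.571
  y = (-10 - (3)·-0.571 - (3)·-1.333) / (-7) = 0.613
  z = (-11 - (1.7)·-0.571 - (-1.3)·0.613) / (7) = -1.319

(-0.571, 0.613, -1.319)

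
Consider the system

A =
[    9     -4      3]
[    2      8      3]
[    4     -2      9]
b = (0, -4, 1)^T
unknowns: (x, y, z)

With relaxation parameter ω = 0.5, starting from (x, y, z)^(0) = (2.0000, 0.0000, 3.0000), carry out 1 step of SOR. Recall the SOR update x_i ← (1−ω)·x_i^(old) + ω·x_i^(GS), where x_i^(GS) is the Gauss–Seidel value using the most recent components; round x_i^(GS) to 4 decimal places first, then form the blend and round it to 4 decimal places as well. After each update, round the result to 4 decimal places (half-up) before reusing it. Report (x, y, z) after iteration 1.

Iteration 1:
  x: GS value = (0 - (-4)·0.0000 - (3)·3.0000) / (9) = -1.0000;  x ← (1−ω)·2.0000 + ω·-1.0000 = 0.5000
  y: GS value = (-4 - (2)·0.5000 - (3)·3.0000) / (8) = -1.7500;  y ← (1−ω)·0.0000 + ω·-1.7500 = -0.8750
  z: GS value = (1 - (4)·0.5000 - (-2)·-0.8750) / (9) = -0.3056;  z ← (1−ω)·3.0000 + ω·-0.3056 = 1.3472

(0.5000, -0.8750, 1.3472)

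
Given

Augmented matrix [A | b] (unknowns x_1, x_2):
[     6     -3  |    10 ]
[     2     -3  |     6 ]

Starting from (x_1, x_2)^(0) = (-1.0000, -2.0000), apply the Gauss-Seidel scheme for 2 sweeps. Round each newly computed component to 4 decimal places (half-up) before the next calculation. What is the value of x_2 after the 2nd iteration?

-1.4074

Iteration 1:
  x_1 = (10 - (-3)·-2.0000) / (6) = 0.6667
  x_2 = (6 - (2)·0.6667) / (-3) = -1.5555
Iteration 2:
  x_1 = (10 - (-3)·-1.5555) / (6) = 0.8889
  x_2 = (6 - (2)·0.8889) / (-3) = -1.4074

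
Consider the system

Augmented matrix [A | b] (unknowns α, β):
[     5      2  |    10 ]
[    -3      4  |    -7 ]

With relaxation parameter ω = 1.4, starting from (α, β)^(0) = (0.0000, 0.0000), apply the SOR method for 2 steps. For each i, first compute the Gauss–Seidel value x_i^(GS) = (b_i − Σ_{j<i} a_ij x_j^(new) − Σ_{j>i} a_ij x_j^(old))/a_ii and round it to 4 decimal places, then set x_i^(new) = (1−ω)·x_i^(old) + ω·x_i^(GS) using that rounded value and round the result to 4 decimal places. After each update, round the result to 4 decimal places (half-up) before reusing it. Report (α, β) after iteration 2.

(1.4056, -1.1701)

Iteration 1:
  α: GS value = (10 - (2)·0.0000) / (5) = 2.0000;  α ← (1−ω)·0.0000 + ω·2.0000 = 2.8000
  β: GS value = (-7 - (-3)·2.8000) / (4) = 0.3500;  β ← (1−ω)·0.0000 + ω·0.3500 = 0.4900
Iteration 2:
  α: GS value = (10 - (2)·0.4900) / (5) = 1.8040;  α ← (1−ω)·2.8000 + ω·1.8040 = 1.4056
  β: GS value = (-7 - (-3)·1.4056) / (4) = -0.6958;  β ← (1−ω)·0.4900 + ω·-0.6958 = -1.1701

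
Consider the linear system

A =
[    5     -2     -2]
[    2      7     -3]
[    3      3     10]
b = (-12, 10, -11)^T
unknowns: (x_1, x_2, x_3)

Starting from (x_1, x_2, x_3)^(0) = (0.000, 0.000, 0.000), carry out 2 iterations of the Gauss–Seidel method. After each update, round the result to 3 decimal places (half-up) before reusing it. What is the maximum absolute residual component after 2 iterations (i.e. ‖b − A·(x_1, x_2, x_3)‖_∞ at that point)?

1.048

Iteration 1:
  x_1 = (-12 - (-2)·0.000 - (-2)·0.000) / (5) = -2.400
  x_2 = (10 - (2)·-2.400 - (-3)·0.000) / (7) = 2.114
  x_3 = (-11 - (3)·-2.400 - (3)·2.114) / (10) = -1.014
Iteration 2:
  x_1 = (-12 - (-2)·2.114 - (-2)·-1.014) / (5) = -1.960
  x_2 = (10 - (2)·-1.960 - (-3)·-1.014) / (7) = 1.554
  x_3 = (-11 - (3)·-1.960 - (3)·1.554) / (10) = -0.978
Residual b − A·x = (-1.048, 0.108, -0.002); ∞-norm = 1.048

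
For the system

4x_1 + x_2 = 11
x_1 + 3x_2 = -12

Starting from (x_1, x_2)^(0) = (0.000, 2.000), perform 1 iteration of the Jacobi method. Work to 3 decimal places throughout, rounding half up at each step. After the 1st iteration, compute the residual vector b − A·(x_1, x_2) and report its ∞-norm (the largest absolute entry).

6.000

Iteration 1:
  x_1 = (11 - (1)·2.000) / (4) = 2.250
  x_2 = (-12 - (1)·0.000) / (3) = -4.000
Residual b − A·x = (6.000, -2.250); ∞-norm = 6.000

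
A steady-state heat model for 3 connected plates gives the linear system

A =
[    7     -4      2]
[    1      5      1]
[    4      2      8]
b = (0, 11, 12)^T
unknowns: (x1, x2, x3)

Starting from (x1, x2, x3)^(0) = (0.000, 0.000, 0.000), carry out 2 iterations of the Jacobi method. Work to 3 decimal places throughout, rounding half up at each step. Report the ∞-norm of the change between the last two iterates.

0.829

Iteration 1:
  x1 = (0 - (-4)·0.000 - (2)·0.000) / (7) = 0.000
  x2 = (11 - (1)·0.000 - (1)·0.000) / (5) = 2.200
  x3 = (12 - (4)·0.000 - (2)·0.000) / (8) = 1.500
Iteration 2:
  x1 = (0 - (-4)·2.200 - (2)·1.500) / (7) = 0.829
  x2 = (11 - (1)·0.000 - (1)·1.500) / (5) = 1.900
  x3 = (12 - (4)·0.000 - (2)·2.200) / (8) = 0.950
Change: (0.829, -0.300, -0.550) → max |·| = 0.829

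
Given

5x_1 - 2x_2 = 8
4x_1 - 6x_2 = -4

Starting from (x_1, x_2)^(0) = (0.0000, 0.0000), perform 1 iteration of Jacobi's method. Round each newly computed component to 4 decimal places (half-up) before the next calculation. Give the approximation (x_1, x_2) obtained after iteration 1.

Iteration 1:
  x_1 = (8 - (-2)·0.0000) / (5) = 1.6000
  x_2 = (-4 - (4)·0.0000) / (-6) = 0.6667

(1.6000, 0.6667)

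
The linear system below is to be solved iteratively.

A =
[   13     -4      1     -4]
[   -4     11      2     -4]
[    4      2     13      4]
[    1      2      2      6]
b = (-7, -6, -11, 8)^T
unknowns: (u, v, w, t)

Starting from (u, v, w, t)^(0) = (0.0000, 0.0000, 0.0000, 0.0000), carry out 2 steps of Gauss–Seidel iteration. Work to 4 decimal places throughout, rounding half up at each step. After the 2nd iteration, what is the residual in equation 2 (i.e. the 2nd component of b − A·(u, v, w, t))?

1.2914

Iteration 1:
  u = (-7 - (-4)·0.0000 - (1)·0.0000 - (-4)·0.0000) / (13) = -0.5385
  v = (-6 - (-4)·-0.5385 - (2)·0.0000 - (-4)·0.0000) / (11) = -0.7413
  w = (-11 - (4)·-0.5385 - (2)·-0.7413 - (4)·0.0000) / (13) = -0.5664
  t = (8 - (1)·-0.5385 - (2)·-0.7413 - (2)·-0.5664) / (6) = 1.8590
Iteration 2:
  u = (-7 - (-4)·-0.7413 - (1)·-0.5664 - (-4)·1.8590) / (13) = -0.1510
  v = (-6 - (-4)·-0.1510 - (2)·-0.5664 - (-4)·1.8590) / (11) = 0.1786
  w = (-11 - (4)·-0.1510 - (2)·0.1786 - (4)·1.8590) / (13) = -1.3992
  t = (8 - (1)·-0.1510 - (2)·0.1786 - (2)·-1.3992) / (6) = 1.7654
Residual b − A·x = (4.1382, 1.2914, 0.3748, -0.0002)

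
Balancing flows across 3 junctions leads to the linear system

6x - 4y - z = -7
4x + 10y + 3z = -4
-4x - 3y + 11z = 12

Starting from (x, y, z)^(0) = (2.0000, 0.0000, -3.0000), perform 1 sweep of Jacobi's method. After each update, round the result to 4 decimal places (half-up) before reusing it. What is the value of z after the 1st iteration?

Iteration 1:
  x = (-7 - (-4)·0.0000 - (-1)·-3.0000) / (6) = -1.6667
  y = (-4 - (4)·2.0000 - (3)·-3.0000) / (10) = -0.3000
  z = (12 - (-4)·2.0000 - (-3)·0.0000) / (11) = 1.8182

1.8182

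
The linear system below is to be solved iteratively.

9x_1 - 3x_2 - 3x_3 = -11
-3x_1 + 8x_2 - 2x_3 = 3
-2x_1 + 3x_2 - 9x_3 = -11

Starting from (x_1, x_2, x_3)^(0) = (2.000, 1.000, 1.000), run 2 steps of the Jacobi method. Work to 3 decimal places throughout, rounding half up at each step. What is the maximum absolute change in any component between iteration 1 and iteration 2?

0.931

Iteration 1:
  x_1 = (-11 - (-3)·1.000 - (-3)·1.000) / (9) = -0.556
  x_2 = (3 - (-3)·2.000 - (-2)·1.000) / (8) = 1.375
  x_3 = (-11 - (-2)·2.000 - (3)·1.000) / (-9) = 1.111
Iteration 2:
  x_1 = (-11 - (-3)·1.375 - (-3)·1.111) / (9) = -0.394
  x_2 = (3 - (-3)·-0.556 - (-2)·1.111) / (8) = 0.444
  x_3 = (-11 - (-2)·-0.556 - (3)·1.375) / (-9) = 1.804
Change: (0.162, -0.931, 0.693) → max |·| = 0.931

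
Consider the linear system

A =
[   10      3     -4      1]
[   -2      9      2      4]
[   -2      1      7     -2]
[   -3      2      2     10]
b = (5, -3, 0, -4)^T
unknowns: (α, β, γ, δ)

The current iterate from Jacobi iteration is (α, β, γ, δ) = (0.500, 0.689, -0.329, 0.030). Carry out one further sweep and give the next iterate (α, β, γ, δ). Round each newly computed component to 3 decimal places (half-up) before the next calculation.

One sweep:
  α = (5 - (3)·0.689 - (-4)·-0.329 - (1)·0.030) / (10) = 0.159
  β = (-3 - (-2)·0.500 - (2)·-0.329 - (4)·0.030) / (9) = -0.162
  γ = (0 - (-2)·0.500 - (1)·0.689 - (-2)·0.030) / (7) = 0.053
  δ = (-4 - (-3)·0.500 - (2)·0.689 - (2)·-0.329) / (10) = -0.322

(0.159, -0.162, 0.053, -0.322)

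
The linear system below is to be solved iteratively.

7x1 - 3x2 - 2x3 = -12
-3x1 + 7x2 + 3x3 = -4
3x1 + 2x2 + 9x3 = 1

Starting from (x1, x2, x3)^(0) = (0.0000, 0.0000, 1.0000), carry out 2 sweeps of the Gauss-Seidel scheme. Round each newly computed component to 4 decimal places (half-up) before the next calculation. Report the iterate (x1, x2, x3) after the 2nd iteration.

Iteration 1:
  x1 = (-12 - (-3)·0.0000 - (-2)·1.0000) / (7) = -1.4286
  x2 = (-4 - (-3)·-1.4286 - (3)·1.0000) / (7) = -1.6123
  x3 = (1 - (3)·-1.4286 - (2)·-1.6123) / (9) = 0.9456
Iteration 2:
  x1 = (-12 - (-3)·-1.6123 - (-2)·0.9456) / (7) = -2.1351
  x2 = (-4 - (-3)·-2.1351 - (3)·0.9456) / (7) = -1.8917
  x3 = (1 - (3)·-2.1351 - (2)·-1.8917) / (9) = 1.2432

(-2.1351, -1.8917, 1.2432)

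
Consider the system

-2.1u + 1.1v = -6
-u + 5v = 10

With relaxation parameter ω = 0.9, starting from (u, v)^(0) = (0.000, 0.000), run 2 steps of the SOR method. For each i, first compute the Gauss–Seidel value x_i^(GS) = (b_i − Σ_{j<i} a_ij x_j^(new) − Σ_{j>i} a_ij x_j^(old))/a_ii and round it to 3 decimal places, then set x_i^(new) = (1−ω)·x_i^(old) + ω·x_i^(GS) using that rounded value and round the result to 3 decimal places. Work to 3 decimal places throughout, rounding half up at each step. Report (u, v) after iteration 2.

Iteration 1:
  u: GS value = (-6 - (1.1)·0.000) / (-2.1) = 2.857;  u ← (1−ω)·0.000 + ω·2.857 = 2.571
  v: GS value = (10 - (-1)·2.571) / (5) = 2.514;  v ← (1−ω)·0.000 + ω·2.514 = 2.263
Iteration 2:
  u: GS value = (-6 - (1.1)·2.263) / (-2.1) = 4.043;  u ← (1−ω)·2.571 + ω·4.043 = 3.896
  v: GS value = (10 - (-1)·3.896) / (5) = 2.779;  v ← (1−ω)·2.263 + ω·2.779 = 2.727

(3.896, 2.727)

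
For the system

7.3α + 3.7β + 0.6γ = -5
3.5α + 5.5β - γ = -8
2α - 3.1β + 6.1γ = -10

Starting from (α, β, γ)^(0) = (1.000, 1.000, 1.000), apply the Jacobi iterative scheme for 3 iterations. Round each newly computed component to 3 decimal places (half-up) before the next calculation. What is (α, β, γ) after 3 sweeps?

(-0.044, -2.110, -2.233)

Iteration 1:
  α = (-5 - (3.7)·1.000 - (0.6)·1.000) / (7.3) = -1.274
  β = (-8 - (3.5)·1.000 - (-1)·1.000) / (5.5) = -1.909
  γ = (-10 - (2)·1.000 - (-3.1)·1.000) / (6.1) = -1.459
Iteration 2:
  α = (-5 - (3.7)·-1.909 - (0.6)·-1.459) / (7.3) = 0.403
  β = (-8 - (3.5)·-1.274 - (-1)·-1.459) / (5.5) = -0.909
  γ = (-10 - (2)·-1.274 - (-3.1)·-1.909) / (6.1) = -2.192
Iteration 3:
  α = (-5 - (3.7)·-0.909 - (0.6)·-2.192) / (7.3) = -0.044
  β = (-8 - (3.5)·0.403 - (-1)·-2.192) / (5.5) = -2.110
  γ = (-10 - (2)·0.403 - (-3.1)·-0.909) / (6.1) = -2.233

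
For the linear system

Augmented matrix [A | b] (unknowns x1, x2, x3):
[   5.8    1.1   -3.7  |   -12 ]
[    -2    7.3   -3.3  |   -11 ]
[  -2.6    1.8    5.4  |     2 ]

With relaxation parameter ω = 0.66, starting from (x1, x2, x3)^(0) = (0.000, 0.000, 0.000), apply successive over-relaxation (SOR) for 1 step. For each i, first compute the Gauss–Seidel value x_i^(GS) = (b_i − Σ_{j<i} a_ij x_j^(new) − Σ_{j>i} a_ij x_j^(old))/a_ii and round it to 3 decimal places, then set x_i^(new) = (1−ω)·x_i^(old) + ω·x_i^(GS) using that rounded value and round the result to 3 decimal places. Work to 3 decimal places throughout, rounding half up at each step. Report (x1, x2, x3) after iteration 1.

(-1.366, -1.241, 0.083)

Iteration 1:
  x1: GS value = (-12 - (1.1)·0.000 - (-3.7)·0.000) / (5.8) = -2.069;  x1 ← (1−ω)·0.000 + ω·-2.069 = -1.366
  x2: GS value = (-11 - (-2)·-1.366 - (-3.3)·0.000) / (7.3) = -1.881;  x2 ← (1−ω)·0.000 + ω·-1.881 = -1.241
  x3: GS value = (2 - (-2.6)·-1.366 - (1.8)·-1.241) / (5.4) = 0.126;  x3 ← (1−ω)·0.000 + ω·0.126 = 0.083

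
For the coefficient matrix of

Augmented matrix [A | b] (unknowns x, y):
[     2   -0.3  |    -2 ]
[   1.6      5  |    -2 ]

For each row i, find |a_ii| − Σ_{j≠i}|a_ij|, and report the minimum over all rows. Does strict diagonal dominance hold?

row 1: |2| − (0.3) = 1.7
row 2: |5| − (1.6) = 3.4
minimum over rows = 1.7 → strictly diagonally dominant (convergence guaranteed)

1.7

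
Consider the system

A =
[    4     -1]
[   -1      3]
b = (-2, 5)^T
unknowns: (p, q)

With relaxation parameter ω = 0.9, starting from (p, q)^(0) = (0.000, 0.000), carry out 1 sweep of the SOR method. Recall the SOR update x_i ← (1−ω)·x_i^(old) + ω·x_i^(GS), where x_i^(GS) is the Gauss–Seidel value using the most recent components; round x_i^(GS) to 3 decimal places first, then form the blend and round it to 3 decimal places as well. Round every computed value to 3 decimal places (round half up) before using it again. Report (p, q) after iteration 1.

(-0.450, 1.365)

Iteration 1:
  p: GS value = (-2 - (-1)·0.000) / (4) = -0.500;  p ← (1−ω)·0.000 + ω·-0.500 = -0.450
  q: GS value = (5 - (-1)·-0.450) / (3) = 1.517;  q ← (1−ω)·0.000 + ω·1.517 = 1.365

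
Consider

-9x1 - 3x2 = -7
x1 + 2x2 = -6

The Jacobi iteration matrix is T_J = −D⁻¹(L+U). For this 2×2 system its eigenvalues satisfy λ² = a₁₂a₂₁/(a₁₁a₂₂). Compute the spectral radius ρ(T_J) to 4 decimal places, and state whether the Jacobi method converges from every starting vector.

0.4082

a₁₂a₂₁/(a₁₁a₂₂) = (-3)·(1) / ((-9)·(2)) = 0.166667
ρ = √|0.166667| = √0.166667 = 0.4082
ρ < 1, so Jacobi converges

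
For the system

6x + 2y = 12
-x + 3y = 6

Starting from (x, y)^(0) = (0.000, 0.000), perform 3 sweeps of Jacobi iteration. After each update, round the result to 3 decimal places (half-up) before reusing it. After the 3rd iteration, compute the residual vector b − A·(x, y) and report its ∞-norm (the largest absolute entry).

Iteration 1:
  x = (12 - (2)·0.000) / (6) = 2.000
  y = (6 - (-1)·0.000) / (3) = 2.000
Iteration 2:
  x = (12 - (2)·2.000) / (6) = 1.333
  y = (6 - (-1)·2.000) / (3) = 2.667
Iteration 3:
  x = (12 - (2)·2.667) / (6) = 1.111
  y = (6 - (-1)·1.333) / (3) = 2.444
Residual b − A·x = (0.446, -0.221); ∞-norm = 0.446

0.446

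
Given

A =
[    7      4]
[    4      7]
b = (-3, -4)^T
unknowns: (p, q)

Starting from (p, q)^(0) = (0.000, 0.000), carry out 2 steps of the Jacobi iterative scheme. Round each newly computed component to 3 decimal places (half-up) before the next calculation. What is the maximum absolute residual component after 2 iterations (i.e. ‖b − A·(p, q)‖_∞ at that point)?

1.310

Iteration 1:
  p = (-3 - (4)·0.000) / (7) = -0.429
  q = (-4 - (4)·0.000) / (7) = -0.571
Iteration 2:
  p = (-3 - (4)·-0.571) / (7) = -0.102
  q = (-4 - (4)·-0.429) / (7) = -0.326
Residual b − A·x = (-0.982, -1.310); ∞-norm = 1.310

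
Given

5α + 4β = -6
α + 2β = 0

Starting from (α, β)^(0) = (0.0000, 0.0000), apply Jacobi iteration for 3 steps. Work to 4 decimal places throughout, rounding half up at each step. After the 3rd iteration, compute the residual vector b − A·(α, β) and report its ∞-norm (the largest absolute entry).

0.4800

Iteration 1:
  α = (-6 - (4)·0.0000) / (5) = -1.2000
  β = (0 - (1)·0.0000) / (2) = 0.0000
Iteration 2:
  α = (-6 - (4)·0.0000) / (5) = -1.2000
  β = (0 - (1)·-1.2000) / (2) = 0.6000
Iteration 3:
  α = (-6 - (4)·0.6000) / (5) = -1.6800
  β = (0 - (1)·-1.2000) / (2) = 0.6000
Residual b − A·x = (0.0000, 0.4800); ∞-norm = 0.4800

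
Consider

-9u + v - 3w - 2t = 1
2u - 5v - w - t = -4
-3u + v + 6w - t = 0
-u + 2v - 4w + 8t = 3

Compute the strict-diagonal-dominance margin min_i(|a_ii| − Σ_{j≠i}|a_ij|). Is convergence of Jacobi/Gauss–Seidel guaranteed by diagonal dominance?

1

row 1: |-9| − (1+3+2) = 3
row 2: |-5| − (2+1+1) = 1
row 3: |6| − (3+1+1) = 1
row 4: |8| − (1+2+4) = 1
minimum over rows = 1 → strictly diagonally dominant (convergence guaranteed)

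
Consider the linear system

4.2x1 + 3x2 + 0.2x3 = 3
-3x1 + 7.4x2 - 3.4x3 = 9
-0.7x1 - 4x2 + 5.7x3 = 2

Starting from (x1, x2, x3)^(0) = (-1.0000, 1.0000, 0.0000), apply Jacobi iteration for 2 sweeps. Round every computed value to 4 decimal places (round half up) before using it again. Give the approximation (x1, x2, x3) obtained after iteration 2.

Iteration 1:
  x1 = (3 - (3)·1.0000 - (0.2)·0.0000) / (4.2) = 0.0000
  x2 = (9 - (-3)·-1.0000 - (-3.4)·0.0000) / (7.4) = 0.8108
  x3 = (2 - (-0.7)·-1.0000 - (-4)·1.0000) / (5.7) = 0.9298
Iteration 2:
  x1 = (3 - (3)·0.8108 - (0.2)·0.9298) / (4.2) = 0.0909
  x2 = (9 - (-3)·0.0000 - (-3.4)·0.9298) / (7.4) = 1.6434
  x3 = (2 - (-0.7)·0.0000 - (-4)·0.8108) / (5.7) = 0.9199

(0.0909, 1.6434, 0.9199)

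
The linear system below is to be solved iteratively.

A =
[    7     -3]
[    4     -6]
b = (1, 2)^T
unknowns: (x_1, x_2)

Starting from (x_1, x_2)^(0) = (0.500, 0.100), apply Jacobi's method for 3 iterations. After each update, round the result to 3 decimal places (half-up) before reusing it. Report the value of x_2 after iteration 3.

-0.238

Iteration 1:
  x_1 = (1 - (-3)·0.100) / (7) = 0.186
  x_2 = (2 - (4)·0.500) / (-6) = 0.000
Iteration 2:
  x_1 = (1 - (-3)·0.000) / (7) = 0.143
  x_2 = (2 - (4)·0.186) / (-6) = -0.209
Iteration 3:
  x_1 = (1 - (-3)·-0.209) / (7) = 0.053
  x_2 = (2 - (4)·0.143) / (-6) = -0.238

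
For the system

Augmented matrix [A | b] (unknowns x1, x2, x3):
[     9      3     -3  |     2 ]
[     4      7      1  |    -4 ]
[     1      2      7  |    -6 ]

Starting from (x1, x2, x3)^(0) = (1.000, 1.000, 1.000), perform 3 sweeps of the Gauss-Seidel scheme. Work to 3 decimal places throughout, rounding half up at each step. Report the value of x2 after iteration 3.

-0.582

Iteration 1:
  x1 = (2 - (3)·1.000 - (-3)·1.000) / (9) = 0.222
  x2 = (-4 - (4)·0.222 - (1)·1.000) / (7) = -0.841
  x3 = (-6 - (1)·0.222 - (2)·-0.841) / (7) = -0.649
Iteration 2:
  x1 = (2 - (3)·-0.841 - (-3)·-0.649) / (9) = 0.286
  x2 = (-4 - (4)·0.286 - (1)·-0.649) / (7) = -0.642
  x3 = (-6 - (1)·0.286 - (2)·-0.642) / (7) = -0.715
Iteration 3:
  x1 = (2 - (3)·-0.642 - (-3)·-0.715) / (9) = 0.198
  x2 = (-4 - (4)·0.198 - (1)·-0.715) / (7) = -0.582
  x3 = (-6 - (1)·0.198 - (2)·-0.582) / (7) = -0.719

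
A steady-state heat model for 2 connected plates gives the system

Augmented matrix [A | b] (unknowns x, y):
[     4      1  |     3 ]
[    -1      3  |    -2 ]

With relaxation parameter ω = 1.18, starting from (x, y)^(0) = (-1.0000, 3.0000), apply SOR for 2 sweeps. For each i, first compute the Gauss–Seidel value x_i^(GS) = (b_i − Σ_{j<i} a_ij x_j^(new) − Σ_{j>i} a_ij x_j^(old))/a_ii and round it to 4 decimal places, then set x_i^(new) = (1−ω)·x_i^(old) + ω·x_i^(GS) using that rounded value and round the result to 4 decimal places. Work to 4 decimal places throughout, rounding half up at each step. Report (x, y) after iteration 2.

(1.2231, -0.0796)

Iteration 1:
  x: GS value = (3 - (1)·3.0000) / (4) = 0.0000;  x ← (1−ω)·-1.0000 + ω·0.0000 = 0.1800
  y: GS value = (-2 - (-1)·0.1800) / (3) = -0.6067;  y ← (1−ω)·3.0000 + ω·-0.6067 = -1.2559
Iteration 2:
  x: GS value = (3 - (1)·-1.2559) / (4) = 1.0640;  x ← (1−ω)·0.1800 + ω·1.0640 = 1.2231
  y: GS value = (-2 - (-1)·1.2231) / (3) = -0.2590;  y ← (1−ω)·-1.2559 + ω·-0.2590 = -0.0796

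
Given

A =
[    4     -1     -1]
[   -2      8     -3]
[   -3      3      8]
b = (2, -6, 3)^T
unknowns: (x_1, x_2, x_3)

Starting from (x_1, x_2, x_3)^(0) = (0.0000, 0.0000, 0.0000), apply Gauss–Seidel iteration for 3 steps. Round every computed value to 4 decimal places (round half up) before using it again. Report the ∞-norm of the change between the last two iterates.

0.0524

Iteration 1:
  x_1 = (2 - (-1)·0.0000 - (-1)·0.0000) / (4) = 0.5000
  x_2 = (-6 - (-2)·0.5000 - (-3)·0.0000) / (8) = -0.6250
  x_3 = (3 - (-3)·0.5000 - (3)·-0.6250) / (8) = 0.7969
Iteration 2:
  x_1 = (2 - (-1)·-0.6250 - (-1)·0.7969) / (4) = 0.5430
  x_2 = (-6 - (-2)·0.5430 - (-3)·0.7969) / (8) = -0.3154
  x_3 = (3 - (-3)·0.5430 - (3)·-0.3154) / (8) = 0.6969
Iteration 3:
  x_1 = (2 - (-1)·-0.3154 - (-1)·0.6969) / (4) = 0.5954
  x_2 = (-6 - (-2)·0.5954 - (-3)·0.6969) / (8) = -0.3398
  x_3 = (3 - (-3)·0.5954 - (3)·-0.3398) / (8) = 0.7257
Change: (0.0524, -0.0244, 0.0288) → max |·| = 0.0524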